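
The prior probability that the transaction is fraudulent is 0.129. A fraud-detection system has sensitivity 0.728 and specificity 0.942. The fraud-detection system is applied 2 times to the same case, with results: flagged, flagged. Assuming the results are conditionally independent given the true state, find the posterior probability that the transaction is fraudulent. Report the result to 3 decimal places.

Posterior P(H) ≈ 0.959

Let H be the event that the transaction is fraudulent; start with P(H) = 0.129. P('flagged'|H) = 0.728, P('flagged'|¬H) = 0.058.
Update on result 1 ('flagged'): P(H) ← 0.728·0.1290 / (0.728·0.1290 + 0.058·0.8710) = 0.093912/0.14443 = 0.6502.
Update on result 2 ('flagged'): P(H) ← 0.728·0.6502 / (0.728·0.6502 + 0.058·0.3498) = 0.47336/0.49365 = 0.9589.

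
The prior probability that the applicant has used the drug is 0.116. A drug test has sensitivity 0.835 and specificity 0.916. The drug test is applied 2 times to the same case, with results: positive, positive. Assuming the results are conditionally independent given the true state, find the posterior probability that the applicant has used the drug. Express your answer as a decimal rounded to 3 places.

Posterior P(H) ≈ 0.928

With H the event that the applicant has used the drug, the joint likelihood of the observed sequence is P(data|H) = 0.835·0.835 = 0.69722 and P(data|¬H) = 0.084·0.084 = 0.0070560.
Bayes: P(H|data) = 0.116·0.69722 / (0.116·0.69722 + 0.884·0.0070560) = 0.080878/0.087116 = 0.9284.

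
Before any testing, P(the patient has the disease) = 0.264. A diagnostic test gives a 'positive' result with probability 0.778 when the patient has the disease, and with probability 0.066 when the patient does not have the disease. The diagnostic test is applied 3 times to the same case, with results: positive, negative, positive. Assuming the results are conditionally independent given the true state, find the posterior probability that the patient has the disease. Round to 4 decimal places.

Posterior P(H) ≈ 0.9222

Let H be the event that the patient has the disease; start with P(H) = 0.264. P('positive'|H) = 0.778, P('positive'|¬H) = 0.066.
Update on result 1 ('positive'): P(H) ← 0.778·0.2640 / (0.778·0.2640 + 0.066·0.7360) = 0.20539/0.25397 = 0.8087.
Update on result 2 ('negative'): P(H) ← 0.222·0.8087 / (0.222·0.8087 + 0.934·0.1913) = 0.17954/0.35818 = 0.5012.
Update on result 3 ('positive'): P(H) ← 0.778·0.5012 / (0.778·0.5012 + 0.066·0.4988) = 0.38997/0.42289 = 0.9222.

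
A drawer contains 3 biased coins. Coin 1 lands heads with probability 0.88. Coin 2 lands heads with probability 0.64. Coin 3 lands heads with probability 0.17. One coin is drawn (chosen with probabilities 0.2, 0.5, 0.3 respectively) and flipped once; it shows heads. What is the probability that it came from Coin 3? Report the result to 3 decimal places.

P(heads|C1) = 0.88; P(heads|C2) = 0.64; P(heads|C3) = 0.17.
Prior × likelihood for each source: 0.2·0.88=0.1760, 0.5·0.64=0.3200, 0.3·0.17=0.05100. Summing gives P(heads) = 0.54700.
P(Coin 3 | heads) = 0.05100 / 0.54700 = 0.093.

Posterior probability ≈ 0.093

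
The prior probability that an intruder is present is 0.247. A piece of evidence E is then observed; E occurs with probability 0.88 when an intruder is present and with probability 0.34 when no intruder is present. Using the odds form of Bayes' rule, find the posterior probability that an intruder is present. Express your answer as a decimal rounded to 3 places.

Posterior probability ≈ 0.459

Prior odds = 0.247/(1−0.247) = 0.32802. In log-odds, ln(0.32802) = -1.1147.
Add log likelihood ratio: ln(2.5882) = 0.95098.
Posterior log-odds = -0.16370, so posterior odds = exp(-0.16370) = 0.84900. Converting, P(H|E) = 0.84900/1.8490 = 0.459.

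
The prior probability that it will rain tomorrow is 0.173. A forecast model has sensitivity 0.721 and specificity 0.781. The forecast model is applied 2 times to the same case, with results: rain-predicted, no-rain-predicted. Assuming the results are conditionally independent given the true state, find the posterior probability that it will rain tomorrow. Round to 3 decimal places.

Posterior P(H) ≈ 0.197

With H the event that it will rain tomorrow, the joint likelihood of the observed sequence is P(data|H) = 0.721·0.279 = 0.20116 and P(data|¬H) = 0.219·0.781 = 0.17104.
Bayes: P(H|data) = 0.173·0.20116 / (0.173·0.20116 + 0.827·0.17104) = 0.034801/0.17625 = 0.1974.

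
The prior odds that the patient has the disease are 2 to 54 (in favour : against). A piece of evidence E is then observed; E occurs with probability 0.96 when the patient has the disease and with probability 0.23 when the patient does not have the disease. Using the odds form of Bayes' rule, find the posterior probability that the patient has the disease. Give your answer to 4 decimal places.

Prior odds = 2/54 = 0.037037.
Likelihood ratio for E = 0.96/0.23 = 4.1739.
Posterior odds = prior odds × LR = 0.15459.
Posterior probability = odds/(1+odds) = 0.15459/1.1546 = 0.1339.

Posterior probability ≈ 0.1339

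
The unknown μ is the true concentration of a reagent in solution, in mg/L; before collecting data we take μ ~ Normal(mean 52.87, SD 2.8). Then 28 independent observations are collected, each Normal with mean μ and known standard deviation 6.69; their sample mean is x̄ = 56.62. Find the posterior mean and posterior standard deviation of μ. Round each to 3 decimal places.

With known σ, the Normal prior is conjugate. Weight on the data is w = (n/σ²)/(n/σ² + 1/τ₀²) = 0.625613/(0.625613+0.127551) = 0.83065.
Posterior mean = w·x̄ + (1−w)·μ₀ = 0.83065·56.62 + 0.16935·52.87 = 55.985. Posterior variance = 1/(0.625613+0.127551) = 1.32773, so SD = 1.152.

Posterior mean ≈ 55.985; posterior SD ≈ 1.152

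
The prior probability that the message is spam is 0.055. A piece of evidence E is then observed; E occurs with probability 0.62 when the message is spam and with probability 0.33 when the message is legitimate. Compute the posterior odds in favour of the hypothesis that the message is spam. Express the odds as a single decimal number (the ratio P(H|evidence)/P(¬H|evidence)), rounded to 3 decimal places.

Prior odds = 0.055/(1−0.055) = 0.058201. In log-odds, ln(0.058201) = -2.8439.
Add log likelihood ratio: ln(1.8788) = 0.63063.
Posterior log-odds = -2.2132, so posterior odds = exp(-2.2132) = 0.10935.

Posterior odds ≈ 0.109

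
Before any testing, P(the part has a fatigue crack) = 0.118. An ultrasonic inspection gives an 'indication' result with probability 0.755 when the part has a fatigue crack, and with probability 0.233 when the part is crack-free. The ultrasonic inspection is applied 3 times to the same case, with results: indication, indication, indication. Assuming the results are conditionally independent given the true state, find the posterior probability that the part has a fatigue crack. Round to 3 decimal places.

Posterior P(H) ≈ 0.820

Let H be the event that the part has a fatigue crack; start with P(H) = 0.118. P('indication'|H) = 0.755, P('indication'|¬H) = 0.233.
Update on result 1 ('indication'): P(H) ← 0.755·0.1180 / (0.755·0.1180 + 0.233·0.8820) = 0.089090/0.29460 = 0.3024.
Update on result 2 ('indication'): P(H) ← 0.755·0.3024 / (0.755·0.3024 + 0.233·0.6976) = 0.22832/0.39086 = 0.5842.
Update on result 3 ('indication'): P(H) ← 0.755·0.5842 / (0.755·0.5842 + 0.233·0.4158) = 0.44104/0.53793 = 0.8199.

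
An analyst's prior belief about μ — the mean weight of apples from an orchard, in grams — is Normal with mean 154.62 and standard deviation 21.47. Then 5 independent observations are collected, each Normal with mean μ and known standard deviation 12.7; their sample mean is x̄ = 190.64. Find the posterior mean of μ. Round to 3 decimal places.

Posterior mean ≈ 188.284

With known σ, the Normal prior is conjugate. Weight on the data is w = (n/σ²)/(n/σ² + 1/τ₀²) = 0.0310001/(0.0310001+0.00216938) = 0.93460.
Posterior mean = w·x̄ + (1−w)·μ₀ = 0.93460·190.64 + 0.065403·154.62 = 188.284.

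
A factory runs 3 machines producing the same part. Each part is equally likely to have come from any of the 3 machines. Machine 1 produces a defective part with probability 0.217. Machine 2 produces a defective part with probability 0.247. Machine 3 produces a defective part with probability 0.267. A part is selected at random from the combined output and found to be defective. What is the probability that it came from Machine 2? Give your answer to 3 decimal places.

Posterior probability ≈ 0.338

P(defective|M1) = 0.217; P(defective|M2) = 0.247; P(defective|M3) = 0.267.
Prior × likelihood for each source: 0.333333·0.217=0.07233, 0.333333·0.247=0.08233, 0.333333·0.267=0.08900. Summing gives P(defective) = 0.24367.
P(Machine 2 | defective) = 0.08233 / 0.24367 = 0.338.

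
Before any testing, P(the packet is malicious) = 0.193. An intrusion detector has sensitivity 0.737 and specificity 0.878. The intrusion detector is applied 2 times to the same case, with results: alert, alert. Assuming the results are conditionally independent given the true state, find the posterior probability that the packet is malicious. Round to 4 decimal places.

Posterior P(H) ≈ 0.8972

Let H be the event that the packet is malicious; start with P(H) = 0.193. P('alert'|H) = 0.737, P('alert'|¬H) = 0.122.
Update on result 1 ('alert'): P(H) ← 0.737·0.1930 / (0.737·0.1930 + 0.122·0.8070) = 0.14224/0.24069 = 0.5910.
Update on result 2 ('alert'): P(H) ← 0.737·0.5910 / (0.737·0.5910 + 0.122·0.4090) = 0.43554/0.48544 = 0.8972.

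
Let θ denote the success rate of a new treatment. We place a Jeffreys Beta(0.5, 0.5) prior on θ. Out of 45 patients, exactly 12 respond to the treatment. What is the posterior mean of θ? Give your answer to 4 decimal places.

Posterior mean ≈ 0.2717

The binomial likelihood is conjugate to the Beta prior: with 12 successes and 33 failures, the posterior is Beta(0.5+12, 0.5+33) = Beta(12.5, 33.5).
E[θ | data] = 12.5/(12.5+33.5) = 0.2717.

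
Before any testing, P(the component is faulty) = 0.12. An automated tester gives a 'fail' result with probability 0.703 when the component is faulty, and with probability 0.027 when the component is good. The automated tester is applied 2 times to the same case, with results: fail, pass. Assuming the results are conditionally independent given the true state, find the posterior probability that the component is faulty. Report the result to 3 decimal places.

Posterior P(H) ≈ 0.520

Let H be the event that the component is faulty; start with P(H) = 0.12. P('fail'|H) = 0.703, P('fail'|¬H) = 0.027.
Update on result 1 ('fail'): P(H) ← 0.703·0.1200 / (0.703·0.1200 + 0.027·0.8800) = 0.084360/0.10812 = 0.7802.
Update on result 2 ('pass'): P(H) ← 0.297·0.7802 / (0.297·0.7802 + 0.973·0.2198) = 0.23173/0.44555 = 0.5201.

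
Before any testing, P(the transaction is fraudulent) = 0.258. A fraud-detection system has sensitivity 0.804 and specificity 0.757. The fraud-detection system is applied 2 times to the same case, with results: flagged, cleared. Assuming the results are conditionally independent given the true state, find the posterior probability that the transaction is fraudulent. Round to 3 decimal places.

Posterior P(H) ≈ 0.230

Let H be the event that the transaction is fraudulent; start with P(H) = 0.258. P('flagged'|H) = 0.804, P('flagged'|¬H) = 0.243.
Update on result 1 ('flagged'): P(H) ← 0.804·0.2580 / (0.804·0.2580 + 0.243·0.7420) = 0.20743/0.38774 = 0.5350.
Update on result 2 ('cleared'): P(H) ← 0.196·0.5350 / (0.196·0.5350 + 0.757·0.4650) = 0.10486/0.45688 = 0.2295.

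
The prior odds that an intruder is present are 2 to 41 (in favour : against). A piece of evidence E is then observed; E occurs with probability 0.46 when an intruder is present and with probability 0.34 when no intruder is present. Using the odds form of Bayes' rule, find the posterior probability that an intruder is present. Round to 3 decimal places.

Posterior probability ≈ 0.062

Prior odds = 2/41 = 0.048780. In log-odds, ln(0.048780) = -3.0204.
Add log likelihood ratio: ln(1.3529) = 0.30228.
Posterior log-odds = -2.7181, so posterior odds = exp(-2.7181) = 0.065997. Converting, P(H|E) = 0.065997/1.0660 = 0.062.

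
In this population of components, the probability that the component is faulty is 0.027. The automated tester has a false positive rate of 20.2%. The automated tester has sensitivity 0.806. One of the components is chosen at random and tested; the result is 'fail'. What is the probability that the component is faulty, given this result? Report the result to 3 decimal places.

Let H be the event that the component is faulty. P(H) = 0.027, so P(¬H) = 0.973. With E the 'fail' result, P(E|H) = 0.806 and P(E|¬H) = 0.202.
P(E) = 0.806·0.027 + 0.202·0.973 = 0.021762 + 0.19655 = 0.21831.
By Bayes' theorem, P(H|E) = 0.021762 / 0.21831 = 0.100.

P(H | E) ≈ 0.100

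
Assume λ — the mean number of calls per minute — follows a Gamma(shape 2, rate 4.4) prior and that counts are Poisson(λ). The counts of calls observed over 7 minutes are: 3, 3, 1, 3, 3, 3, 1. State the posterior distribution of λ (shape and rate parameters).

Posterior: Gamma(shape=19, rate=11.4)

The Poisson likelihood adds the total count to the shape and the number of exposure periods to the rate. Here ∑xᵢ = 17 and n = 7, so shape 2→19 and rate 4.4→11.4.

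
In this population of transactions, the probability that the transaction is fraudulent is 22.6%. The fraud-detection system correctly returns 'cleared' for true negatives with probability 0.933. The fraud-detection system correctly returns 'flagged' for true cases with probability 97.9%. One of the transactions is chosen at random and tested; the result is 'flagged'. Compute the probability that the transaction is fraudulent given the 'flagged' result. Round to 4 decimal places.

P(H | E) ≈ 0.8101

Let H be the event that the transaction is fraudulent. P(H) = 0.226, so P(¬H) = 0.774. With E the 'flagged' result, P(E|H) = 0.979 and P(E|¬H) = 0.067.
P(E) = 0.979·0.226 + 0.067·0.774 = 0.22125 + 0.051858 = 0.27311.
By Bayes' theorem, P(H|E) = 0.22125 / 0.27311 = 0.8101.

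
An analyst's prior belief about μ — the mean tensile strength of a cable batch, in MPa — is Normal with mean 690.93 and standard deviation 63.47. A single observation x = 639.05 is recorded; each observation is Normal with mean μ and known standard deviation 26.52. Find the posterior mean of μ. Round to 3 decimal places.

Posterior mean ≈ 646.761

With known σ, the Normal prior is conjugate. Weight on the data is w = (n/σ²)/(n/σ² + 1/τ₀²) = 0.00142185/(0.00142185+0.00024823) = 0.85136.
Posterior mean = w·x̄ + (1−w)·μ₀ = 0.85136·639.05 + 0.14864·690.93 = 646.761.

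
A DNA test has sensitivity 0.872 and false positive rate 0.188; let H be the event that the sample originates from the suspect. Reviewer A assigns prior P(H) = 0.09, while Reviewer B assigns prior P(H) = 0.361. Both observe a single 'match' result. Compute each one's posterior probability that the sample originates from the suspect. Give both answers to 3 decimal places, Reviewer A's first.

Reviewer A: 0.314; Reviewer B: 0.724

P('+'|H) = 0.872, P('+'|¬H) = 0.188.
Reviewer A: numerator 0.872·0.09 = 0.078480; evidence = 0.078480+0.188·0.91 = 0.24956; posterior = 0.314.
Reviewer B: numerator 0.872·0.361 = 0.31479; evidence = 0.31479+0.188·0.639 = 0.43492; posterior = 0.724.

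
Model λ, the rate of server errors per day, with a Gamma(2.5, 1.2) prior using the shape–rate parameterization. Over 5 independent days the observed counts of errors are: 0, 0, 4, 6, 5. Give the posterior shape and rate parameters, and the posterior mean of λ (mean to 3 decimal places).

The Poisson likelihood adds the total count to the shape and the number of exposure periods to the rate. Here ∑xᵢ = 15 and n = 5, so shape 2.5→17.5 and rate 1.2→6.2.
Posterior mean = shape/rate = 17.5/6.2 = 2.823.

Posterior: Gamma(shape=17.5, rate=6.2); mean ≈ 2.823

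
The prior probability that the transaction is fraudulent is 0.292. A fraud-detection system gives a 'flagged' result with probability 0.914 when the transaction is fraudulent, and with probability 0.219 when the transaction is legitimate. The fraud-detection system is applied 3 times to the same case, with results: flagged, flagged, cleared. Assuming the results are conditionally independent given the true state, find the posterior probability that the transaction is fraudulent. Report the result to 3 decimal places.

Posterior P(H) ≈ 0.442

Let H be the event that the transaction is fraudulent; start with P(H) = 0.292. P('flagged'|H) = 0.914, P('flagged'|¬H) = 0.219.
Update on result 1 ('flagged'): P(H) ← 0.914·0.2920 / (0.914·0.2920 + 0.219·0.7080) = 0.26689/0.42194 = 0.6325.
Update on result 2 ('flagged'): P(H) ← 0.914·0.6325 / (0.914·0.6325 + 0.219·0.3675) = 0.57813/0.65861 = 0.8778.
Update on result 3 ('cleared'): P(H) ← 0.086·0.8778 / (0.086·0.8778 + 0.781·0.1222) = 0.075491/0.17092 = 0.4417.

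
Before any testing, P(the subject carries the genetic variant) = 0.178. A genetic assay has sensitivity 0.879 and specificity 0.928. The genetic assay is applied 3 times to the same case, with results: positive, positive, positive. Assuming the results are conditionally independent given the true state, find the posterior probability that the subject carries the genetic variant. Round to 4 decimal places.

Posterior P(H) ≈ 0.9975

With H the event that the subject carries the genetic variant, the joint likelihood of the observed sequence is P(data|H) = 0.879·0.879·0.879 = 0.67915 and P(data|¬H) = 0.072·0.072·0.072 = 0.00037325.
Bayes: P(H|data) = 0.178·0.67915 / (0.178·0.67915 + 0.822·0.00037325) = 0.12089/0.12120 = 0.9975.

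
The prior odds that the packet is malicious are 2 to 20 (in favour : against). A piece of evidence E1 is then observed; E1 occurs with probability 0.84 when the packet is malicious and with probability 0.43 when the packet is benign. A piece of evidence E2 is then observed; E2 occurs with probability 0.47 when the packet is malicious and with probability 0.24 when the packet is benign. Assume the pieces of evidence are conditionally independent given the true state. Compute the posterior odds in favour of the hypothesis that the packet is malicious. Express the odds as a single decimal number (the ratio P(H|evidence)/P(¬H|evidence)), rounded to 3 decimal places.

Posterior odds ≈ 0.383

Prior odds = 2/20 = 0.10000. In log-odds, ln(0.10000) = -2.3026.
Add log likelihood ratios: ln(1.9535) + ln(1.9583) = 1.3417.
Posterior log-odds = -0.96087, so posterior odds = exp(-0.96087) = 0.38256.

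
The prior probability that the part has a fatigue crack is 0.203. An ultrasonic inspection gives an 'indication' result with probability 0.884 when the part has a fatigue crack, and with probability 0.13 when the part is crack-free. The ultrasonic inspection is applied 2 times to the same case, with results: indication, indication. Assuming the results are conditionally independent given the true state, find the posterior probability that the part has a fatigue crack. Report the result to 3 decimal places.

Let H be the event that the part has a fatigue crack; start with P(H) = 0.203. P('indication'|H) = 0.884, P('indication'|¬H) = 0.13.
Update on result 1 ('indication'): P(H) ← 0.884·0.2030 / (0.884·0.2030 + 0.13·0.7970) = 0.17945/0.28306 = 0.6340.
Update on result 2 ('indication'): P(H) ← 0.884·0.6340 / (0.884·0.6340 + 0.13·0.3660) = 0.56043/0.60801 = 0.9217.

Posterior P(H) ≈ 0.922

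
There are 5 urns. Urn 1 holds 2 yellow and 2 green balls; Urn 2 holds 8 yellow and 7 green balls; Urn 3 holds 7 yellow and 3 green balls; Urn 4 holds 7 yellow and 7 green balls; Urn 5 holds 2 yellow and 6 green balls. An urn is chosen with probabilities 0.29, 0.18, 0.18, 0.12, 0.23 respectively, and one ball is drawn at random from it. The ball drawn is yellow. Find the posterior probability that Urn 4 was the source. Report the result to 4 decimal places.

Tabulate prior·likelihood by source: [1] prior 0.29, lik 0.5, product 0.1450; [2] prior 0.18, lik 0.5333, product 0.09600; [3] prior 0.18, lik 0.7, product 0.1260; [4] prior 0.12, lik 0.5, product 0.06000; [5] prior 0.23, lik 0.25, product 0.05750.
Normalizing constant = 0.48450; the posterior for Urn 4 is its product over the sum, 0.06000/0.48450 = 0.1238.

Posterior probability ≈ 0.1238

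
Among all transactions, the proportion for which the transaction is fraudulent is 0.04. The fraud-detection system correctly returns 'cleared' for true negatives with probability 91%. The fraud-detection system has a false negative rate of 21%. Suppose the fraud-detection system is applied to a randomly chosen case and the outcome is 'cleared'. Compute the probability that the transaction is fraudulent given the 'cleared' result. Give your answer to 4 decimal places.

P(H | E) ≈ 0.0095

Write H for 'the transaction is fraudulent'. Prior odds H:¬H = 0.04/0.96 = 0.041667. For the 'cleared' outcome, the likelihood ratio is 0.21/0.91 = 0.23077.
Posterior odds = 0.041667 × 0.23077 = 0.0096154, so P(H|E) = 0.0096154/(1+0.0096154) = 0.0095.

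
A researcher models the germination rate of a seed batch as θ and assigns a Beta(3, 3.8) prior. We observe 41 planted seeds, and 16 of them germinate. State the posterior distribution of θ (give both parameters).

Posterior: Beta(19, 28.8)

The binomial likelihood is conjugate to the Beta prior: with 16 successes and 25 failures, the posterior is Beta(3+16, 3.8+25) = Beta(19, 28.8).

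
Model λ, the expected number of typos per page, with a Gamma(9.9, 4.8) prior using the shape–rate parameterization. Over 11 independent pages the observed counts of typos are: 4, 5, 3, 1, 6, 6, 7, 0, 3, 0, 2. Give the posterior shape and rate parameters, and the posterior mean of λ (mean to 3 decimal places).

Total count ∑xᵢ = 37 over n = 11 pages.
Gamma is conjugate to the Poisson likelihood: posterior is Gamma(shape = 9.9+37 = 46.9, rate = 4.8+11 = 15.8).
Posterior mean = shape/rate = 46.9/15.8 = 2.968.

Posterior: Gamma(shape=46.9, rate=15.8); mean ≈ 2.968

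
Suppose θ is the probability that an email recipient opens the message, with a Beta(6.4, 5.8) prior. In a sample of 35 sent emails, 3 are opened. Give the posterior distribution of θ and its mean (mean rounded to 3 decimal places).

Posterior: Beta(9.4, 37.8); mean ≈ 0.199

The binomial likelihood is conjugate to the Beta prior: with 3 successes and 32 failures, the posterior is Beta(6.4+3, 5.8+32) = Beta(9.4, 37.8).
Posterior mean = α/(α+β) = 9.4/47.2 = 0.199.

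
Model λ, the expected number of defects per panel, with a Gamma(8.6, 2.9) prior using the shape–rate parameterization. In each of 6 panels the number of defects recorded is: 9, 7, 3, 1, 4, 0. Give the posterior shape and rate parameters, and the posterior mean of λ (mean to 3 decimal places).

Posterior: Gamma(shape=32.6, rate=8.9); mean ≈ 3.663

Total count ∑xᵢ = 24 over n = 6 panels.
Gamma is conjugate to the Poisson likelihood: posterior is Gamma(shape = 8.6+24 = 32.6, rate = 2.9+6 = 8.9).
E[λ | data] = 32.6/8.9 = 3.663.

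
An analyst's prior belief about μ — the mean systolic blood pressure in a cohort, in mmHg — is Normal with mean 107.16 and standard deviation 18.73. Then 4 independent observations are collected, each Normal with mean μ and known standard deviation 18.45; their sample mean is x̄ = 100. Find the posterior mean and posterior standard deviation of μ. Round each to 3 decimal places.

Posterior mean ≈ 101.398; posterior SD ≈ 8.276

Prior precision 1/τ₀² = 1/18.73² = 0.00285052; data precision n/σ² = 4/18.45² = 0.0117508.
Posterior precision = 0.00285052 + 0.0117508 = 0.0146013, giving posterior SD = 1/√0.0146013 = 8.276.
Posterior mean = (0.00285052·107.16 + 0.0117508·100) / 0.0146013 = 101.398.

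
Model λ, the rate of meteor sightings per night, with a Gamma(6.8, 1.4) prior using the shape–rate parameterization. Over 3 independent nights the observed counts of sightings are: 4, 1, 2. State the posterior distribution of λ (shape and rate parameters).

Posterior: Gamma(shape=13.8, rate=4.4)

Total count ∑xᵢ = 7 over n = 3 nights.
Gamma is conjugate to the Poisson likelihood: posterior is Gamma(shape = 6.8+7 = 13.8, rate = 1.4+3 = 4.4).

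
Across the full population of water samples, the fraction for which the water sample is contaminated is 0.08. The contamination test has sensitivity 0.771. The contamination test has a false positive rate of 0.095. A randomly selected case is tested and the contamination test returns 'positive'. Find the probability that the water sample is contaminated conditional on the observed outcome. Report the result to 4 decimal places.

Write H for 'the water sample is contaminated'. Prior odds H:¬H = 0.08/0.92 = 0.086957. For the 'positive' outcome, the likelihood ratio is 0.771/0.095 = 8.1158.
Posterior odds = 0.086957 × 8.1158 = 0.70572, so P(H|E) = 0.70572/(1+0.70572) = 0.4137.

P(H | E) ≈ 0.4137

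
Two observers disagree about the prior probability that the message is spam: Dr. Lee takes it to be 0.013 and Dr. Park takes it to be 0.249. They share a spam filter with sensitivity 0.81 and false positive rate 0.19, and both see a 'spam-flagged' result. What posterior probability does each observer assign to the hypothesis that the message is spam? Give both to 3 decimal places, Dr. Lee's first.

Dr. Lee: 0.053; Dr. Park: 0.586

P('+'|H) = 0.81, P('+'|¬H) = 0.19.
Dr. Lee: numerator 0.81·0.013 = 0.010530; evidence = 0.010530+0.19·0.987 = 0.19806; posterior = 0.053.
Dr. Park: numerator 0.81·0.249 = 0.20169; evidence = 0.20169+0.19·0.751 = 0.34438; posterior = 0.586.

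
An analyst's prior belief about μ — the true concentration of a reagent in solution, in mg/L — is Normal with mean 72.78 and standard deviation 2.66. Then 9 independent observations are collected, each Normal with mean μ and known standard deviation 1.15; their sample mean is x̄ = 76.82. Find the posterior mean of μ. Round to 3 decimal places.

Prior precision 1/τ₀² = 1/2.66² = 0.141331; data precision n/σ² = 9/1.15² = 6.80529.
Posterior precision = 0.141331 + 6.80529 = 6.94662.
Posterior mean = (0.141331·72.78 + 6.80529·76.82) / 6.94662 = 76.738.

Posterior mean ≈ 76.738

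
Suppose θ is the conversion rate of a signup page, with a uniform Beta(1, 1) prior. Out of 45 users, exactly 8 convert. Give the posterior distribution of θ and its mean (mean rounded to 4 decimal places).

The binomial likelihood is conjugate to the Beta prior: with 8 successes and 37 failures, the posterior is Beta(1+8, 1+37) = Beta(9, 38).
E[θ | data] = 9/(9+38) = 0.1915.

Posterior: Beta(9, 38); mean ≈ 0.1915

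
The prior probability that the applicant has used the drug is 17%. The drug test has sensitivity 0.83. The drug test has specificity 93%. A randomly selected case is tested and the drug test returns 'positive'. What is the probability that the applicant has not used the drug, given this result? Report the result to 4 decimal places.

P(¬H | E) ≈ 0.2917

Let H be the event that the applicant has used the drug. P(H) = 0.17, so P(¬H) = 0.83. With E the 'positive' result, P(E|H) = 0.83 and P(E|¬H) = 0.07.
P(E) = 0.83·0.17 + 0.07·0.83 = 0.14110 + 0.058100 = 0.19920.
By Bayes' theorem, P(H|E) = 0.14110 / 0.19920 = 0.7083. Hence P(¬H|E) = 1 − 0.7083 = 0.2917.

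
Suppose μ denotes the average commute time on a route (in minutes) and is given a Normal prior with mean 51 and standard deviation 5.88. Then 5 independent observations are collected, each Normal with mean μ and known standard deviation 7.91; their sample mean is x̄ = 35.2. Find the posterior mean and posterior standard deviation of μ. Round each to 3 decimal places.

With known σ, the Normal prior is conjugate. Weight on the data is w = (n/σ²)/(n/σ² + 1/τ₀²) = 0.0799129/(0.0799129+0.0289231) = 0.73425.
Posterior mean = w·x̄ + (1−w)·μ₀ = 0.73425·35.2 + 0.26575·51 = 39.399. Posterior variance = 1/(0.0799129+0.0289231) = 9.18813, so SD = 3.031.

Posterior mean ≈ 39.399; posterior SD ≈ 3.031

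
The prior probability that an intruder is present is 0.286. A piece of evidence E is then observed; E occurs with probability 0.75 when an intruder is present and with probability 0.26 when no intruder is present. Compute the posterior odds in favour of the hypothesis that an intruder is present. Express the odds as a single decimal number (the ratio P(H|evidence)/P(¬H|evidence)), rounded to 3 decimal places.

Posterior odds ≈ 1.155

Prior odds = 0.286/(1−0.286) = 0.40056. In log-odds, ln(0.40056) = -0.91489.
Add log likelihood ratio: ln(2.8846) = 1.0594.
Posterior log-odds = 0.14450, so posterior odds = exp(0.14450) = 1.1555.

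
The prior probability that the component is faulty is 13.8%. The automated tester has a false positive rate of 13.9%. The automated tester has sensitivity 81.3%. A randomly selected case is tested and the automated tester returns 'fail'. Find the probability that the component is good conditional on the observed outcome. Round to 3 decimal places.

Let H be the event that the component is faulty. P(H) = 0.138, so P(¬H) = 0.862. With E the 'fail' result, P(E|H) = 0.813 and P(E|¬H) = 0.139.
P(E) = 0.813·0.138 + 0.139·0.862 = 0.11219 + 0.11982 = 0.23201.
By Bayes' theorem, P(H|E) = 0.11219 / 0.23201 = 0.484. Hence P(¬H|E) = 1 − 0.484 = 0.516.

P(¬H | E) ≈ 0.516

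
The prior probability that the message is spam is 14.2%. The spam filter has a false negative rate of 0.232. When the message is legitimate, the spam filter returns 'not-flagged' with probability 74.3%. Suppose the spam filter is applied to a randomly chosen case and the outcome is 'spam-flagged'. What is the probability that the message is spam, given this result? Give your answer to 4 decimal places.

Let H be the event that the message is spam. P(H) = 0.142, so P(¬H) = 0.858. With E the 'spam-flagged' result, P(E|H) = 0.768 and P(E|¬H) = 0.257.
P(E) = 0.768·0.142 + 0.257·0.858 = 0.10906 + 0.22051 = 0.32956.
By Bayes' theorem, P(H|E) = 0.10906 / 0.32956 = 0.3309.

P(H | E) ≈ 0.3309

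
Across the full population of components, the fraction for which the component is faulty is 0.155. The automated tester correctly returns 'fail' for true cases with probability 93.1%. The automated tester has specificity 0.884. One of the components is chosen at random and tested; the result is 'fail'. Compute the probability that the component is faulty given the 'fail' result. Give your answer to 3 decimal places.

Write H for 'the component is faulty'. Prior odds H:¬H = 0.155/0.845 = 0.18343. For the 'fail' outcome, the likelihood ratio is 0.931/0.116 = 8.0259.
Posterior odds = 0.18343 × 8.0259 = 1.4722, so P(H|E) = 1.4722/(1+1.4722) = 0.596.

P(H | E) ≈ 0.596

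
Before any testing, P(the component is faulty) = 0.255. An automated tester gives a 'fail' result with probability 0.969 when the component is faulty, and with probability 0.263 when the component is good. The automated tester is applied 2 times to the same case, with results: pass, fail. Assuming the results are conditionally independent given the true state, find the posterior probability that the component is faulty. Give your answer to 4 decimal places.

Let H be the event that the component is faulty; start with P(H) = 0.255. P('fail'|H) = 0.969, P('fail'|¬H) = 0.263.
Update on result 1 ('pass'): P(H) ← 0.031·0.2550 / (0.031·0.2550 + 0.737·0.7450) = 0.0079050/0.55697 = 0.0142.
Update on result 2 ('fail'): P(H) ← 0.969·0.0142 / (0.969·0.0142 + 0.263·0.9858) = 0.013753/0.27302 = 0.0504.

Posterior P(H) ≈ 0.0504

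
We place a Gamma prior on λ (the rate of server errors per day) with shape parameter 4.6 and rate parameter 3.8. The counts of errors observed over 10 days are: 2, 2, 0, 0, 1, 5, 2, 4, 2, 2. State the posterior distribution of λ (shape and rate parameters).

Posterior: Gamma(shape=24.6, rate=13.8)

Total count ∑xᵢ = 20 over n = 10 days.
Gamma is conjugate to the Poisson likelihood: posterior is Gamma(shape = 4.6+20 = 24.6, rate = 3.8+10 = 13.8).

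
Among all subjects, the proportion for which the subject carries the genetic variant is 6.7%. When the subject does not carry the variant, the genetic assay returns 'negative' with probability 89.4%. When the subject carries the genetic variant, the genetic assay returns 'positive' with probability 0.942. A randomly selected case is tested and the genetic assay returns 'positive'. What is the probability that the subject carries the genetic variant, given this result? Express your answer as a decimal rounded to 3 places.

P(H | E) ≈ 0.390

Write H for 'the subject carries the genetic variant'. Prior odds H:¬H = 0.067/0.933 = 0.071811. For the 'positive' outcome, the likelihood ratio is 0.942/0.106 = 8.8868.
Posterior odds = 0.071811 × 8.8868 = 0.63817, so P(H|E) = 0.63817/(1+0.63817) = 0.390.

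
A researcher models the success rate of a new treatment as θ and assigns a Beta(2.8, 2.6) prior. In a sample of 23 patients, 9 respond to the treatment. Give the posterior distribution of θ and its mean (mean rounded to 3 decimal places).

The binomial likelihood is conjugate to the Beta prior: with 9 successes and 14 failures, the posterior is Beta(2.8+9, 2.6+14) = Beta(11.8, 16.6).
E[θ | data] = 11.8/(11.8+16.6) = 0.415.

Posterior: Beta(11.8, 16.6); mean ≈ 0.415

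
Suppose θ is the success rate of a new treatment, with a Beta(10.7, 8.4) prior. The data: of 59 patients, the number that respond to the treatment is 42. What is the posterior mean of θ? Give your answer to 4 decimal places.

The binomial likelihood is conjugate to the Beta prior: with 42 successes and 17 failures, the posterior is Beta(10.7+42, 8.4+17) = Beta(52.7, 25.4).
E[θ | data] = 52.7/(52.7+25.4) = 0.6748.

Posterior mean ≈ 0.6748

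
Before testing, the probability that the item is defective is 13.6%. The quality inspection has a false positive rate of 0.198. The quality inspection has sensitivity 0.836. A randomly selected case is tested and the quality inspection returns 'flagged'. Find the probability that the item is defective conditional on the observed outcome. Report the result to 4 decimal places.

P(H | E) ≈ 0.3993

Let H be the event that the item is defective. P(H) = 0.136, so P(¬H) = 0.864. With E the 'flagged' result, P(E|H) = 0.836 and P(E|¬H) = 0.198.
P(E) = 0.836·0.136 + 0.198·0.864 = 0.11370 + 0.17107 = 0.28477.
By Bayes' theorem, P(H|E) = 0.11370 / 0.28477 = 0.3993.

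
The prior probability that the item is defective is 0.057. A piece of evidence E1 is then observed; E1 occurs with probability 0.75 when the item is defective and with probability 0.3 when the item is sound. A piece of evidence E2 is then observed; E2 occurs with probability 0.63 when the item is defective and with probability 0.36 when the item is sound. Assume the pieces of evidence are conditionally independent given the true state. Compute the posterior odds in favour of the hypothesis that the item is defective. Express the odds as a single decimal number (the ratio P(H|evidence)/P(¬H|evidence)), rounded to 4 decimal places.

Prior odds = 0.057/(1−0.057) = 0.060445.
Likelihood ratio for E1 = 0.75/0.3 = 2.5000.
Likelihood ratio for E2 = 0.63/0.36 = 1.7500.
Posterior odds = prior odds × LR₁ × LR₂ = 0.26445.

Posterior odds ≈ 0.2644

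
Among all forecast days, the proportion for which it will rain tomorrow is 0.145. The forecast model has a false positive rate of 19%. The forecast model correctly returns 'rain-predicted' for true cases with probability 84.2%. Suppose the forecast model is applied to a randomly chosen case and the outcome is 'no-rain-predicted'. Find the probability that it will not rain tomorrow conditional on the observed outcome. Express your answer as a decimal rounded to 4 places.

Let H be the event that it will rain tomorrow. P(H) = 0.145, so P(¬H) = 0.855. With E the 'no-rain-predicted' result, P(E|H) = 0.158 and P(E|¬H) = 0.81.
P(E) = 0.158·0.145 + 0.81·0.855 = 0.022910 + 0.69255 = 0.71546.
By Bayes' theorem, P(H|E) = 0.022910 / 0.71546 = 0.0320. Hence P(¬H|E) = 1 − 0.0320 = 0.9680.

P(¬H | E) ≈ 0.9680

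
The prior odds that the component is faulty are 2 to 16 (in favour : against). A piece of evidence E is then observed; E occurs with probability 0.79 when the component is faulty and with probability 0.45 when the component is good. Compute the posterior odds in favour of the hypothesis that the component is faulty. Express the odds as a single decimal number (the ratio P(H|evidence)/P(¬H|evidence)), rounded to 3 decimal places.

Posterior odds ≈ 0.219

Prior odds = 2/16 = 0.12500. In log-odds, ln(0.12500) = -2.0794.
Add log likelihood ratio: ln(1.7556) = 0.56279.
Posterior log-odds = -1.5167, so posterior odds = exp(-1.5167) = 0.21944.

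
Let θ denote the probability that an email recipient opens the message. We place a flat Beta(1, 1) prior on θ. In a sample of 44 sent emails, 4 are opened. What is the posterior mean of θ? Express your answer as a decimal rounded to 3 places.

The binomial likelihood is conjugate to the Beta prior: with 4 successes and 40 failures, the posterior is Beta(1+4, 1+40) = Beta(5, 41).
E[θ | data] = 5/(5+41) = 0.109.

Posterior mean ≈ 0.109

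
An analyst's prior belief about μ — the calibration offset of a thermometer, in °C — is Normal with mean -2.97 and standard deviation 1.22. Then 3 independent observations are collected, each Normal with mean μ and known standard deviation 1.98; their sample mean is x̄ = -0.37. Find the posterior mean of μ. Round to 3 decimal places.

Posterior mean ≈ -1.586

Prior precision 1/τ₀² = 1/1.22² = 0.671862; data precision n/σ² = 3/1.98² = 0.765228.
Posterior precision = 0.671862 + 0.765228 = 1.43709.
Posterior mean = (0.671862·-2.97 + 0.765228·-0.37) / 1.43709 = -1.586.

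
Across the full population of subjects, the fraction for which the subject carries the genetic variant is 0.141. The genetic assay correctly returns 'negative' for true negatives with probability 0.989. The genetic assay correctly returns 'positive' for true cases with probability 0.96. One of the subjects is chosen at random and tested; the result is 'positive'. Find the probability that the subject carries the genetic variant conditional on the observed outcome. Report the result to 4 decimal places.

Let H be the event that the subject carries the genetic variant. P(H) = 0.141, so P(¬H) = 0.859. With E the 'positive' result, P(E|H) = 0.96 and P(E|¬H) = 0.011.
P(E) = 0.96·0.141 + 0.011·0.859 = 0.13536 + 0.0094490 = 0.14481.
By Bayes' theorem, P(H|E) = 0.13536 / 0.14481 = 0.9347.

P(H | E) ≈ 0.9347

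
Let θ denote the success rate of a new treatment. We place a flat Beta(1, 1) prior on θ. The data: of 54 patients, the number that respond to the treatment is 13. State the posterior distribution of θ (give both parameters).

Posterior: Beta(14, 42)

The binomial likelihood is conjugate to the Beta prior: with 13 successes and 41 failures, the posterior is Beta(1+13, 1+41) = Beta(14, 42).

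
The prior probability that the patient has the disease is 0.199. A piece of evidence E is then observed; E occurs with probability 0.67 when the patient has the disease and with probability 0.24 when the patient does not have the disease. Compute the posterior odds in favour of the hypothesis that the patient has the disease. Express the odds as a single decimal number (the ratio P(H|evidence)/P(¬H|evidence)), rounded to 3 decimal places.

Posterior odds ≈ 0.694

Prior odds = 0.199/(1−0.199) = 0.24844. In log-odds, ln(0.24844) = -1.3926.
Add log likelihood ratio: ln(2.7917) = 1.0266.
Posterior log-odds = -0.36592, so posterior odds = exp(-0.36592) = 0.69356.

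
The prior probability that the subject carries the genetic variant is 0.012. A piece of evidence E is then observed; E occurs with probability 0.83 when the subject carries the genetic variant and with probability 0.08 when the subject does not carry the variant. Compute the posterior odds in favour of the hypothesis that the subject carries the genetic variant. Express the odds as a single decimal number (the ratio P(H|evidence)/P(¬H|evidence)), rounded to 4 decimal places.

Posterior odds ≈ 0.1260

Prior odds = 0.012/(1−0.012) = 0.012146. In log-odds, ln(0.012146) = -4.4108.
Add log likelihood ratio: ln(10.375) = 2.3394.
Posterior log-odds = -2.0714, so posterior odds = exp(-2.0714) = 0.12601.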